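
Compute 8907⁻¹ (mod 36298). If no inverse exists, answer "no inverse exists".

Run Euclid on (36298, 8907):
36298 = 4*8907 + 670
8907 = 13*670 + 197
670 = 3*197 + 79
197 = 2*79 + 39
79 = 2*39 + 1
39 = 39*1 + 0
The gcd is 1. Working backward:
1 = 79 − 2·39
1 = −2·197 + 5·79
1 = 5·670 − 17·197
1 = −17·8907 + 226·670
1 = 226·36298 − 921·8907
So 8907·(-921) ≡ 1 (mod 36298), and -921 ≡ 35377 (mod 36298).

35377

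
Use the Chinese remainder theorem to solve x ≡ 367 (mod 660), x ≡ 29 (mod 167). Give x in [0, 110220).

Write x = 367 + 660·k. Then 660·k ≡ 29 − 367 ≡ 163 (mod 167).
Need 660⁻¹ mod 167. Extended Euclid on (167, 159):
167 = 1*159 + 8
159 = 19*8 + 7
8 = 1*7 + 1
7 = 7*1 + 0
Back-substitute:
1 = 8 − 7
1 = −159 + 20·8
1 = 20·167 − 21·159
660⁻¹ ≡ 146 (mod 167), so k ≡ 146·163 ≡ 84 (mod 167).
x = 367 + 660·84 = 55807.

55807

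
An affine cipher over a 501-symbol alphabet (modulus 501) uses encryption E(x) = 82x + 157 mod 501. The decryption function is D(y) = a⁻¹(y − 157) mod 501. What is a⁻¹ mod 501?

55

gcd(501, 82) by repeated division:
501 = 6*82 + 9
82 = 9*9 + 1
9 = 9*1 + 0
Since gcd(82, 501) = 1, back-substitute to write 1 as a combination:
1 = 82 − 9·9
1 = −9·501 + 55·82
So 82·55 ≡ 1 (mod 501).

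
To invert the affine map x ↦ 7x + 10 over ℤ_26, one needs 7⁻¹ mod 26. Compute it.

gcd(26, 7) by repeated division:
26 = 3*7 + 5
7 = 1*5 + 2
5 = 2*2 + 1
2 = 2*1 + 0
gcd = 1, so the inverse exists. Back-substitute:
1 = 5 − 2·2
1 = −2·7 + 3·5
1 = 3·26 − 11·7
So 7·(-11) ≡ 1 (mod 26), and -11 ≡ 15 (mod 26).

15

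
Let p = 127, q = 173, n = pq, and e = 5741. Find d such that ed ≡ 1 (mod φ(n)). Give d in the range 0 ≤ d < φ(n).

φ(n) = (p−1)(q−1) = 126·172 = 21672.
Need d with 5741·d ≡ 1 (mod 21672). Apply the extended Euclidean algorithm:
21672 = 3*5741 + 4449
5741 = 1*4449 + 1292
4449 = 3*1292 + 573
1292 = 2*573 + 146
573 = 3*146 + 135
146 = 1*135 + 11
135 = 12*11 + 3
11 = 3*3 + 2
3 = 1*2 + 1
2 = 2*1 + 0
Back-substitute:
1 = 3 − 2
1 = −11 + 4·3
1 = 4·135 − 49·11
1 = −49·146 + 53·135
1 = 53·573 − 208·146
1 = −208·1292 + 469·573
1 = 469·4449 − 1615·1292
1 = −1615·5741 + 2084·4449
1 = 2084·21672 − 7867·5741
So 5741·(-7867) ≡ 1 (mod 21672), hence d ≡ -7867 ≡ 13805 (mod 21672).

13805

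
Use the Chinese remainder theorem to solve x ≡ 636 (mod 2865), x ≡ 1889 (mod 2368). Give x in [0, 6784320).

5836641

Write x = 636 + 2865·k. Then 2865·k ≡ 1889 − 636 ≡ 1253 (mod 2368).
Need 2865⁻¹ mod 2368. Extended Euclid on (2368, 497):
2368 = 4*497 + 380
497 = 1*380 + 117
380 = 3*117 + 29
117 = 4*29 + 1
29 = 29*1 + 0
Back-substitute:
1 = 117 − 4·29
1 = −4·380 + 13·117
1 = 13·497 − 17·380
1 = −17·2368 + 81·497
2865⁻¹ ≡ 81 (mod 2368), so k ≡ 81·1253 ≡ 2037 (mod 2368).
x = 636 + 2865·2037 = 5836641.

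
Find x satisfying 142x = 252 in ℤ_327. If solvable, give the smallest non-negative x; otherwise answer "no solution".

First find gcd(142, 327):
327 = 2×142 + 43
142 = 3×43 + 13
43 = 3×13 + 4
13 = 3×4 + 1
4 = 4×1 + 0
gcd = 1, so a unique solution mod 327 exists.
Back-substitute for the Bézout coefficients:
1 = 13 − 3·4
1 = −3·43 + 10·13
1 = 10·142 − 33·43
1 = −33·327 + 76·142
So 142·(76) ≡ 1 (mod 327), giving 142⁻¹ ≡ 76.
x ≡ 142⁻¹·252 ≡ 76·252 ≡ 186 (mod 327).

186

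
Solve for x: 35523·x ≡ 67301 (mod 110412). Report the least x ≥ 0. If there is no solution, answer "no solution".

gcd(35523, 110412):
110412 = 3*35523 + 3843
35523 = 9*3843 + 936
3843 = 4*936 + 99
936 = 9*99 + 45
99 = 2*45 + 9
45 = 5*9 + 0
gcd = 9, but 9 ∤ 67301, so the congruence has no solution.

no solution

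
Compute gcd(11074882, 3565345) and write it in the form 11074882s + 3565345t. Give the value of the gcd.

Repeated division:
11074882 = 3*3565345 + 378847
3565345 = 9*378847 + 155722
378847 = 2*155722 + 67403
155722 = 2*67403 + 20916
67403 = 3*20916 + 4655
20916 = 4*4655 + 2296
4655 = 2*2296 + 63
2296 = 36*63 + 28
63 = 2*28 + 7
28 = 4*7 + 0
gcd(11074882, 3565345) = 7.
Express as a combination:
7 = 63 − 2·28
7 = −2·2296 + 73·63
7 = 73·4655 − 148·2296
7 = −148·20916 + 665·4655
7 = 665·67403 − 2143·20916
7 = −2143·155722 + 4951·67403
7 = 4951·378847 − 12045·155722
7 = −12045·3565345 + 113356·378847
7 = 113356·11074882 − 352113·3565345
So 7 = (113356)·11074882 + (-352113)·3565345.

7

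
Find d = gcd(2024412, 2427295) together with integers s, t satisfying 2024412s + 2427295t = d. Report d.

13

Repeated division:
2427295 = 1×2024412 + 402883
2024412 = 5×402883 + 9997
402883 = 40×9997 + 3003
9997 = 3×3003 + 988
3003 = 3×988 + 39
988 = 25×39 + 13
39 = 3×13 + 0
gcd(2024412, 2427295) = 13.
Working backward:
13 = 988 − 25·39
13 = −25·3003 + 76·988
13 = 76·9997 − 253·3003
13 = −253·402883 + 10196·9997
13 = 10196·2024412 − 51233·402883
13 = −51233·2427295 + 61429·2024412
So 13 = (-51233)·2427295 + (61429)·2024412.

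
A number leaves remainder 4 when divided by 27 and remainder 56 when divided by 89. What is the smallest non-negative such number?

679

Write x = 4 + 27·k. Then 27·k ≡ 56 − 4 ≡ 52 (mod 89).
Need 27⁻¹ mod 89. Extended Euclid on (89, 27):
89 = 3×27 + 8
27 = 3×8 + 3
8 = 2×3 + 2
3 = 1×2 + 1
2 = 2×1 + 0
Back-substitute:
1 = 3 − 2
1 = −8 + 3·3
1 = 3·27 − 10·8
1 = −10·89 + 33·27
27⁻¹ ≡ 33 (mod 89), so k ≡ 33·52 ≡ 25 (mod 89).
x = 4 + 27·25 = 679.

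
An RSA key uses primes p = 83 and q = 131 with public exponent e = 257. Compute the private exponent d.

4853

φ(n) = (p−1)(q−1) = 82·130 = 10660.
Need d with 257·d ≡ 1 (mod 10660). Apply the extended Euclidean algorithm:
10660 = 41*257 + 123
257 = 2*123 + 11
123 = 11*11 + 2
11 = 5*2 + 1
2 = 2*1 + 0
Back-substitute:
1 = 11 − 5·2
1 = −5·123 + 56·11
1 = 56·257 − 117·123
1 = −117·10660 + 4853·257
So 257·4853 ≡ 1 (mod 10660), hence d = 4853.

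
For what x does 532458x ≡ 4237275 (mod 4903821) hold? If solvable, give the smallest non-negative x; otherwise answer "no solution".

no solution

gcd(532458, 4903821):
4903821 = 9×532458 + 111699
532458 = 4×111699 + 85662
111699 = 1×85662 + 26037
85662 = 3×26037 + 7551
26037 = 3×7551 + 3384
7551 = 2×3384 + 783
3384 = 4×783 + 252
783 = 3×252 + 27
252 = 9×27 + 9
27 = 3×9 + 0
gcd = 9, but 9 ∤ 4237275, so the congruence has no solution.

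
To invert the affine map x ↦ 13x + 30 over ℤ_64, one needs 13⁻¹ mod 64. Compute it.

gcd(64, 13) by repeated division:
64 = 4*13 + 12
13 = 1*12 + 1
12 = 12*1 + 0
The gcd is 1. Working backward:
1 = 13 − 12
1 = −64 + 5·13
So 13·5 ≡ 1 (mod 64).

5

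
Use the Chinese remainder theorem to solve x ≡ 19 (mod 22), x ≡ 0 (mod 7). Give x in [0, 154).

63

Write x = 19 + 22·k. Then 22·k ≡ 0 − 19 ≡ 2 (mod 7).
Need 22⁻¹ mod 7. Extended Euclid on (7, 1):
7 = 7·1 + 0
22⁻¹ ≡ 1 (mod 7), so k ≡ 1·2 ≡ 2 (mod 7).
x = 19 + 22·2 = 63.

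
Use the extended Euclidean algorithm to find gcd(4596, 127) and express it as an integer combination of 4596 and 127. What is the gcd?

1

Apply Euclid's algorithm to 4596 and 127:
4596 = 36·127 + 24
127 = 5·24 + 7
24 = 3·7 + 3
7 = 2·3 + 1
3 = 3·1 + 0
gcd(4596, 127) = 1.
Express as a combination:
1 = 7 − 2·3
1 = −2·24 + 7·7
1 = 7·127 − 37·24
1 = −37·4596 + 1339·127
So 1 = (-37)·4596 + (1339)·127.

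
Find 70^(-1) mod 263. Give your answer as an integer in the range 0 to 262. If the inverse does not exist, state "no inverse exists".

Extended Euclidean algorithm:
263 = 3·70 + 53
70 = 1·53 + 17
53 = 3·17 + 2
17 = 8·2 + 1
2 = 2·1 + 0
Since gcd(70, 263) = 1, back-substitute to write 1 as a combination:
1 = 17 − 8·2
1 = −8·53 + 25·17
1 = 25·70 − 33·53
1 = −33·263 + 124·70
So 70·124 ≡ 1 (mod 263).

124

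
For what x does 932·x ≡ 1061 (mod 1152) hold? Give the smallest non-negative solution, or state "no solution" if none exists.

gcd(932, 1152):
1152 = 1*932 + 220
932 = 4*220 + 52
220 = 4*52 + 12
52 = 4*12 + 4
12 = 3*4 + 0
gcd = 4, but 4 ∤ 1061, so the congruence has no solution.

no solution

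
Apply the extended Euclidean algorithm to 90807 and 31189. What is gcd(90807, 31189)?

1

Apply Euclid's algorithm to 90807 and 31189:
90807 = 2·31189 + 28429
31189 = 1·28429 + 2760
28429 = 10·2760 + 829
2760 = 3·829 + 273
829 = 3·273 + 10
273 = 27·10 + 3
10 = 3·3 + 1
3 = 3·1 + 0
gcd(90807, 31189) = 1.
Express as a combination:
1 = 10 − 3·3
1 = −3·273 + 82·10
1 = 82·829 − 249·273
1 = −249·2760 + 829·829
1 = 829·28429 − 8539·2760
1 = −8539·31189 + 9368·28429
1 = 9368·90807 − 27275·31189
So 1 = (9368)·90807 + (-27275)·31189.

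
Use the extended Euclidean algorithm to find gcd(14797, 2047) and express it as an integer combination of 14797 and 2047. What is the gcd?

Repeated division:
14797 = 7*2047 + 468
2047 = 4*468 + 175
468 = 2*175 + 118
175 = 1*118 + 57
118 = 2*57 + 4
57 = 14*4 + 1
4 = 4*1 + 0
gcd(14797, 2047) = 1.
Back-substituting:
1 = 57 − 14·4
1 = −14·118 + 29·57
1 = 29·175 − 43·118
1 = −43·468 + 115·175
1 = 115·2047 − 503·468
1 = −503·14797 + 3636·2047
So 1 = (-503)·14797 + (3636)·2047.

1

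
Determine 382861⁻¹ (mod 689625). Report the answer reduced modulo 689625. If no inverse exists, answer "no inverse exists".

gcd(689625, 382861) by repeated division:
689625 = 1·382861 + 306764
382861 = 1·306764 + 76097
306764 = 4·76097 + 2376
76097 = 32·2376 + 65
2376 = 36·65 + 36
65 = 1·36 + 29
36 = 1·29 + 7
29 = 4·7 + 1
7 = 7·1 + 0
gcd = 1, so the inverse exists. Back-substitute:
1 = 29 − 4·7
1 = −4·36 + 5·29
1 = 5·65 − 9·36
1 = −9·2376 + 329·65
1 = 329·76097 − 10537·2376
1 = −10537·306764 + 42477·76097
1 = 42477·382861 − 53014·306764
1 = −53014·689625 + 95491·382861
So 382861·95491 ≡ 1 (mod 689625).

95491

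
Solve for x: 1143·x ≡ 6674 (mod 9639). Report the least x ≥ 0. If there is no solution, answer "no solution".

gcd(1143, 9639):
9639 = 8×1143 + 495
1143 = 2×495 + 153
495 = 3×153 + 36
153 = 4×36 + 9
36 = 4×9 + 0
gcd = 9, but 9 ∤ 6674, so the congruence has no solution.

no solution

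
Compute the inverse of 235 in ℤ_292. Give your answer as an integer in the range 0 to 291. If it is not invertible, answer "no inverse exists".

gcd(292, 235) by repeated division:
292 = 1·235 + 57
235 = 4·57 + 7
57 = 8·7 + 1
7 = 7·1 + 0
The gcd is 1. Working backward:
1 = 57 − 8·7
1 = −8·235 + 33·57
1 = 33·292 − 41·235
So 235·(-41) ≡ 1 (mod 292), and -41 ≡ 251 (mod 292).

251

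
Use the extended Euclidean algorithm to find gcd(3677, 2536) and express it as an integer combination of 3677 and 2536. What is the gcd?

1

Euclidean algorithm:
3677 = 1·2536 + 1141
2536 = 2·1141 + 254
1141 = 4·254 + 125
254 = 2·125 + 4
125 = 31·4 + 1
4 = 4·1 + 0
gcd(3677, 2536) = 1.
Back-substituting:
1 = 125 − 31·4
1 = −31·254 + 63·125
1 = 63·1141 − 283·254
1 = −283·2536 + 629·1141
1 = 629·3677 − 912·2536
So 1 = (629)·3677 + (-912)·2536.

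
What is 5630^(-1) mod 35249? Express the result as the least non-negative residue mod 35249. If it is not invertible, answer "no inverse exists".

gcd(35249, 5630) by repeated division:
35249 = 6×5630 + 1469
5630 = 3×1469 + 1223
1469 = 1×1223 + 246
1223 = 4×246 + 239
246 = 1×239 + 7
239 = 34×7 + 1
7 = 7×1 + 0
Since gcd(5630, 35249) = 1, back-substitute to write 1 as a combination:
1 = 239 − 34·7
1 = −34·246 + 35·239
1 = 35·1223 − 174·246
1 = −174·1469 + 209·1223
1 = 209·5630 − 801·1469
1 = −801·35249 + 5015·5630
So 5630·5015 ≡ 1 (mod 35249).

5015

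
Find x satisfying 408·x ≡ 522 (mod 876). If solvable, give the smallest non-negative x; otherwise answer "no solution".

gcd(408, 876):
876 = 2·408 + 60
408 = 6·60 + 48
60 = 1·48 + 12
48 = 4·12 + 0
gcd = 12, but 12 ∤ 522, so the congruence has no solution.

no solution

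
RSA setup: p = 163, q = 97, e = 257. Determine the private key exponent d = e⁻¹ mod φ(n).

φ(n) = (p−1)(q−1) = 162·96 = 15552.
Need d with 257·d ≡ 1 (mod 15552). Apply the extended Euclidean algorithm:
15552 = 60*257 + 132
257 = 1*132 + 125
132 = 1*125 + 7
125 = 17*7 + 6
7 = 1*6 + 1
6 = 6*1 + 0
Back-substitute:
1 = 7 − 6
1 = −125 + 18·7
1 = 18·132 − 19·125
1 = −19·257 + 37·132
1 = 37·15552 − 2239·257
So 257·(-2239) ≡ 1 (mod 15552), hence d ≡ -2239 ≡ 13313 (mod 15552).

13313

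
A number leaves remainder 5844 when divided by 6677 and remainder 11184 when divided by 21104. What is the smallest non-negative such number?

134907952

Write x = 5844 + 6677·k. Then 6677·k ≡ 11184 − 5844 ≡ 5340 (mod 21104).
Need 6677⁻¹ mod 21104. Extended Euclid on (21104, 6677):
21104 = 3·6677 + 1073
6677 = 6·1073 + 239
1073 = 4·239 + 117
239 = 2·117 + 5
117 = 23·5 + 2
5 = 2·2 + 1
2 = 2·1 + 0
Back-substitute:
1 = 5 − 2·2
1 = −2·117 + 47·5
1 = 47·239 − 96·117
1 = −96·1073 + 431·239
1 = 431·6677 − 2682·1073
1 = −2682·21104 + 8477·6677
6677⁻¹ ≡ 8477 (mod 21104), so k ≡ 8477·5340 ≡ 20204 (mod 21104).
x = 5844 + 6677·20204 = 134907952.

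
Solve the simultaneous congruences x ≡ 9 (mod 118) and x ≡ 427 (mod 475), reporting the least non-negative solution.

Write x = 9 + 118·k. Then 118·k ≡ 427 − 9 ≡ 418 (mod 475).
Need 118⁻¹ mod 475. Extended Euclid on (475, 118):
475 = 4*118 + 3
118 = 39*3 + 1
3 = 3*1 + 0
Back-substitute:
1 = 118 − 39·3
1 = −39·475 + 157·118
118⁻¹ ≡ 157 (mod 475), so k ≡ 157·418 ≡ 76 (mod 475).
x = 9 + 118·76 = 8977.

8977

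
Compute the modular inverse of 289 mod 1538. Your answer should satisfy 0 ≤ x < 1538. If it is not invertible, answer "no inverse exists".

463

Run Euclid on (1538, 289):
1538 = 5·289 + 93
289 = 3·93 + 10
93 = 9·10 + 3
10 = 3·3 + 1
3 = 3·1 + 0
gcd = 1, so the inverse exists. Back-substitute:
1 = 10 − 3·3
1 = −3·93 + 28·10
1 = 28·289 − 87·93
1 = −87·1538 + 463·289
So 289·463 ≡ 1 (mod 1538).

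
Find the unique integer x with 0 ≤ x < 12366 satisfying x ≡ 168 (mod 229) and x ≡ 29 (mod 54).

8183

Write x = 168 + 229·k. Then 229·k ≡ 29 − 168 ≡ 23 (mod 54).
Need 229⁻¹ mod 54. Extended Euclid on (54, 13):
54 = 4·13 + 2
13 = 6·2 + 1
2 = 2·1 + 0
Back-substitute:
1 = 13 − 6·2
1 = −6·54 + 25·13
229⁻¹ ≡ 25 (mod 54), so k ≡ 25·23 ≡ 35 (mod 54).
x = 168 + 229·35 = 8183.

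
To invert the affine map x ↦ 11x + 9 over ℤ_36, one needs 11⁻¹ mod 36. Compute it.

23

gcd(36, 11) by repeated division:
36 = 3*11 + 3
11 = 3*3 + 2
3 = 1*2 + 1
2 = 2*1 + 0
gcd = 1, so the inverse exists. Back-substitute:
1 = 3 − 2
1 = −11 + 4·3
1 = 4·36 − 13·11
Hence 11⁻¹ ≡ -13 ≡ 23 (mod 36).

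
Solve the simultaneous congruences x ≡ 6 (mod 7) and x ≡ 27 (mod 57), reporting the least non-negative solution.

Write x = 6 + 7·k. Then 7·k ≡ 27 − 6 ≡ 21 (mod 57).
Need 7⁻¹ mod 57. Extended Euclid on (57, 7):
57 = 8·7 + 1
7 = 7·1 + 0
Back-substitute:
1 = 57 − 8·7
7⁻¹ ≡ 49 (mod 57), so k ≡ 49·21 ≡ 3 (mod 57).
x = 6 + 7·3 = 27.

27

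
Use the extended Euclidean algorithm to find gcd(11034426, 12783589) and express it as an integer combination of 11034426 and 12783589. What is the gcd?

Euclidean algorithm:
12783589 = 1*11034426 + 1749163
11034426 = 6*1749163 + 539448
1749163 = 3*539448 + 130819
539448 = 4*130819 + 16172
130819 = 8*16172 + 1443
16172 = 11*1443 + 299
1443 = 4*299 + 247
299 = 1*247 + 52
247 = 4*52 + 39
52 = 1*39 + 13
39 = 3*13 + 0
gcd(11034426, 12783589) = 13.
Express as a combination:
13 = 52 − 39
13 = −247 + 5·52
13 = 5·299 − 6·247
13 = −6·1443 + 29·299
13 = 29·16172 − 325·1443
13 = −325·130819 + 2629·16172
13 = 2629·539448 − 10841·130819
13 = −10841·1749163 + 35152·539448
13 = 35152·11034426 − 221753·1749163
13 = −221753·12783589 + 256905·11034426
So 13 = (-221753)·12783589 + (256905)·11034426.

13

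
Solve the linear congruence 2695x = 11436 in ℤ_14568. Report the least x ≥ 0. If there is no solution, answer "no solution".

6372

First find gcd(2695, 14568):
14568 = 5*2695 + 1093
2695 = 2*1093 + 509
1093 = 2*509 + 75
509 = 6*75 + 59
75 = 1*59 + 16
59 = 3*16 + 11
16 = 1*11 + 5
11 = 2*5 + 1
5 = 5*1 + 0
gcd = 1, so a unique solution mod 14568 exists.
Back-substitute for the Bézout coefficients:
1 = 11 − 2·5
1 = −2·16 + 3·11
1 = 3·59 − 11·16
1 = −11·75 + 14·59
1 = 14·509 − 95·75
1 = −95·1093 + 204·509
1 = 204·2695 − 503·1093
1 = −503·14568 + 2719·2695
So 2695·(2719) ≡ 1 (mod 14568), giving 2695⁻¹ ≡ 2719.
x ≡ 2695⁻¹·11436 ≡ 2719·11436 ≡ 6372 (mod 14568).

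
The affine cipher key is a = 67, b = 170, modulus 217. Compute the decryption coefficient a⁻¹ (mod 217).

149

Apply the Euclidean algorithm to 217 and 67:
217 = 3*67 + 16
67 = 4*16 + 3
16 = 5*3 + 1
3 = 3*1 + 0
The gcd is 1. Working backward:
1 = 16 − 5·3
1 = −5·67 + 21·16
1 = 21·217 − 68·67
Thus 67·(-68) ≡ 1 (mod 217); reducing, -68 mod 217 = 149.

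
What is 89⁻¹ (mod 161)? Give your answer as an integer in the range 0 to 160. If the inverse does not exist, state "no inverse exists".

38

gcd(161, 89) by repeated division:
161 = 1*89 + 72
89 = 1*72 + 17
72 = 4*17 + 4
17 = 4*4 + 1
4 = 4*1 + 0
The gcd is 1. Working backward:
1 = 17 − 4·4
1 = −4·72 + 17·17
1 = 17·89 − 21·72
1 = −21·161 + 38·89
So 89·38 ≡ 1 (mod 161).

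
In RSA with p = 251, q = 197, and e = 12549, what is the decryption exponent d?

φ(n) = (p−1)(q−1) = 250·196 = 49000.
Need d with 12549·d ≡ 1 (mod 49000). Apply the extended Euclidean algorithm:
49000 = 3×12549 + 11353
12549 = 1×11353 + 1196
11353 = 9×1196 + 589
1196 = 2×589 + 18
589 = 32×18 + 13
18 = 1×13 + 5
13 = 2×5 + 3
5 = 1×3 + 2
3 = 1×2 + 1
2 = 2×1 + 0
Back-substitute:
1 = 3 − 2
1 = −5 + 2·3
1 = 2·13 − 5·5
1 = −5·18 + 7·13
1 = 7·589 − 229·18
1 = −229·1196 + 465·589
1 = 465·11353 − 4414·1196
1 = −4414·12549 + 4879·11353
1 = 4879·49000 − 19051·12549
So 12549·(-19051) ≡ 1 (mod 49000), hence d ≡ -19051 ≡ 29949 (mod 49000).

29949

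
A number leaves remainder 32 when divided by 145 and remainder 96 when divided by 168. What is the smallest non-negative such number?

19752

Write x = 32 + 145·k. Then 145·k ≡ 96 − 32 ≡ 64 (mod 168).
Need 145⁻¹ mod 168. Extended Euclid on (168, 145):
168 = 1*145 + 23
145 = 6*23 + 7
23 = 3*7 + 2
7 = 3*2 + 1
2 = 2*1 + 0
Back-substitute:
1 = 7 − 3·2
1 = −3·23 + 10·7
1 = 10·145 − 63·23
1 = −63·168 + 73·145
145⁻¹ ≡ 73 (mod 168), so k ≡ 73·64 ≡ 136 (mod 168).
x = 32 + 145·136 = 19752.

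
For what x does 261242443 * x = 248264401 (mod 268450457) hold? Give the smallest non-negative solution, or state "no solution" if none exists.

First find gcd(261242443, 268450457):
268450457 = 1·261242443 + 7208014
261242443 = 36·7208014 + 1753939
7208014 = 4·1753939 + 192258
1753939 = 9·192258 + 23617
192258 = 8·23617 + 3322
23617 = 7·3322 + 363
3322 = 9·363 + 55
363 = 6·55 + 33
55 = 1·33 + 22
33 = 1·22 + 11
22 = 2·11 + 0
gcd = 11 and 11 | 248264401, so solutions exist. Divide through by 11: 23749313x ≡ 22569491 (mod 24404587).
Now find 23749313⁻¹ mod 24404587:
24404587 = 1·23749313 + 655274
23749313 = 36·655274 + 159449
655274 = 4·159449 + 17478
159449 = 9·17478 + 2147
17478 = 8·2147 + 302
2147 = 7·302 + 33
302 = 9·33 + 5
33 = 6·5 + 3
5 = 1·3 + 2
3 = 1·2 + 1
2 = 2·1 + 0
Back-substitute:
1 = 3 − 2
1 = −5 + 2·3
1 = 2·33 − 13·5
1 = −13·302 + 119·33
1 = 119·2147 − 846·302
1 = −846·17478 + 6887·2147
1 = 6887·159449 − 62829·17478
1 = −62829·655274 + 258203·159449
1 = 258203·23749313 − 9358137·655274
1 = −9358137·24404587 + 9616340·23749313
So 23749313⁻¹ ≡ 9616340 (mod 24404587).
Then x ≡ 9616340·22569491 ≡ 981886 (mod 24404587); the smallest non-negative solution is x = 981886.

981886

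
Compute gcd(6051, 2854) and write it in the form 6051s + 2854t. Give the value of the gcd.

1

Euclidean algorithm:
6051 = 2*2854 + 343
2854 = 8*343 + 110
343 = 3*110 + 13
110 = 8*13 + 6
13 = 2*6 + 1
6 = 6*1 + 0
gcd(6051, 2854) = 1.
Back-substituting:
1 = 13 − 2·6
1 = −2·110 + 17·13
1 = 17·343 − 53·110
1 = −53·2854 + 441·343
1 = 441·6051 − 935·2854
So 1 = (441)·6051 + (-935)·2854.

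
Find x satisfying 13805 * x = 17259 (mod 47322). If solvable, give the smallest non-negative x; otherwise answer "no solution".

First find gcd(13805, 47322):
47322 = 3·13805 + 5907
13805 = 2·5907 + 1991
5907 = 2·1991 + 1925
1991 = 1·1925 + 66
1925 = 29·66 + 11
66 = 6·11 + 0
gcd = 11 and 11 | 17259, so solutions exist. Divide through by 11: 1255x ≡ 1569 (mod 4302).
Now find 1255⁻¹ mod 4302:
4302 = 3×1255 + 537
1255 = 2×537 + 181
537 = 2×181 + 175
181 = 1×175 + 6
175 = 29×6 + 1
6 = 6×1 + 0
Back-substitute:
1 = 175 − 29·6
1 = −29·181 + 30·175
1 = 30·537 − 89·181
1 = −89·1255 + 208·537
1 = 208·4302 − 713·1255
So 1255·(-713) ≡ 1 (mod 4302), i.e. 1255⁻¹ ≡ 3589.
Then x ≡ 3589·1569 ≡ 4125 (mod 4302); the smallest non-negative solution is x = 4125.

4125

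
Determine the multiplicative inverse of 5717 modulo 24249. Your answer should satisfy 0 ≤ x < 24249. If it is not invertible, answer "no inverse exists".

5654

Apply the Euclidean algorithm to 24249 and 5717:
24249 = 4·5717 + 1381
5717 = 4·1381 + 193
1381 = 7·193 + 30
193 = 6·30 + 13
30 = 2·13 + 4
13 = 3·4 + 1
4 = 4·1 + 0
Since gcd(5717, 24249) = 1, back-substitute to write 1 as a combination:
1 = 13 − 3·4
1 = −3·30 + 7·13
1 = 7·193 − 45·30
1 = −45·1381 + 322·193
1 = 322·5717 − 1333·1381
1 = −1333·24249 + 5654·5717
So 5717·5654 ≡ 1 (mod 24249).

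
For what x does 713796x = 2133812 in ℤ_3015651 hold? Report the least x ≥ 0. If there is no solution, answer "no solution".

gcd(713796, 3015651):
3015651 = 4×713796 + 160467
713796 = 4×160467 + 71928
160467 = 2×71928 + 16611
71928 = 4×16611 + 5484
16611 = 3×5484 + 159
5484 = 34×159 + 78
159 = 2×78 + 3
78 = 26×3 + 0
gcd = 3, but 3 ∤ 2133812, so the congruence has no solution.

no solution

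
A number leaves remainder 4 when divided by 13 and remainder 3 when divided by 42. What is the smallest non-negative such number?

Write x = 4 + 13·k. Then 13·k ≡ 3 − 4 ≡ 41 (mod 42).
Need 13⁻¹ mod 42. Extended Euclid on (42, 13):
42 = 3×13 + 3
13 = 4×3 + 1
3 = 3×1 + 0
Back-substitute:
1 = 13 − 4·3
1 = −4·42 + 13·13
13⁻¹ ≡ 13 (mod 42), so k ≡ 13·41 ≡ 29 (mod 42).
x = 4 + 13·29 = 381.

381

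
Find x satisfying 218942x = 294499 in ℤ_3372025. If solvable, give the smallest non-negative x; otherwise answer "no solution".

First find gcd(218942, 3372025):
3372025 = 15·218942 + 87895
218942 = 2·87895 + 43152
87895 = 2·43152 + 1591
43152 = 27·1591 + 195
1591 = 8·195 + 31
195 = 6·31 + 9
31 = 3·9 + 4
9 = 2·4 + 1
4 = 4·1 + 0
gcd = 1, so a unique solution mod 3372025 exists.
Back-substitute for the Bézout coefficients:
1 = 9 − 2·4
1 = −2·31 + 7·9
1 = 7·195 − 44·31
1 = −44·1591 + 359·195
1 = 359·43152 − 9737·1591
1 = −9737·87895 + 19833·43152
1 = 19833·218942 − 49403·87895
1 = −49403·3372025 + 760878·218942
So 218942·(760878) ≡ 1 (mod 3372025), giving 218942⁻¹ ≡ 760878.
x ≡ 218942⁻¹·294499 ≡ 760878·294499 ≡ 4822 (mod 3372025).

4822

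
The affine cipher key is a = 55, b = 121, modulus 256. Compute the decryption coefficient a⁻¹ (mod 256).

gcd(256, 55) by repeated division:
256 = 4·55 + 36
55 = 1·36 + 19
36 = 1·19 + 17
19 = 1·17 + 2
17 = 8·2 + 1
2 = 2·1 + 0
gcd = 1, so the inverse exists. Back-substitute:
1 = 17 − 8·2
1 = −8·19 + 9·17
1 = 9·36 − 17·19
1 = −17·55 + 26·36
1 = 26·256 − 121·55
Hence 55⁻¹ ≡ -121 ≡ 135 (mod 256).

135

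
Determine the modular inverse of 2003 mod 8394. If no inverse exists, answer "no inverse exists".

Extended Euclidean algorithm:
8394 = 4*2003 + 382
2003 = 5*382 + 93
382 = 4*93 + 10
93 = 9*10 + 3
10 = 3*3 + 1
3 = 3*1 + 0
gcd = 1, so the inverse exists. Back-substitute:
1 = 10 − 3·3
1 = −3·93 + 28·10
1 = 28·382 − 115·93
1 = −115·2003 + 603·382
1 = 603·8394 − 2527·2003
So 2003·(-2527) ≡ 1 (mod 8394), and -2527 ≡ 5867 (mod 8394).

5867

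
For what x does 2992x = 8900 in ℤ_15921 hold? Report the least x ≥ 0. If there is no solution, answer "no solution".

2621

First find gcd(2992, 15921):
15921 = 5·2992 + 961
2992 = 3·961 + 109
961 = 8·109 + 89
109 = 1·89 + 20
89 = 4·20 + 9
20 = 2·9 + 2
9 = 4·2 + 1
2 = 2·1 + 0
gcd = 1, so a unique solution mod 15921 exists.
Back-substitute for the Bézout coefficients:
1 = 9 − 4·2
1 = −4·20 + 9·9
1 = 9·89 − 40·20
1 = −40·109 + 49·89
1 = 49·961 − 432·109
1 = −432·2992 + 1345·961
1 = 1345·15921 − 7157·2992
So 2992·(-7157) ≡ 1 (mod 15921), giving 2992⁻¹ ≡ 8764.
x ≡ 2992⁻¹·8900 ≡ 8764·8900 ≡ 2621 (mod 15921).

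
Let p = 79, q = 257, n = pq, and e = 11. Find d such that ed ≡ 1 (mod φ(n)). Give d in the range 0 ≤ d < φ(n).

12707

φ(n) = (p−1)(q−1) = 78·256 = 19968.
Need d with 11·d ≡ 1 (mod 19968). Apply the extended Euclidean algorithm:
19968 = 1815·11 + 3
11 = 3·3 + 2
3 = 1·2 + 1
2 = 2·1 + 0
Back-substitute:
1 = 3 − 2
1 = −11 + 4·3
1 = 4·19968 − 7261·11
So 11·(-7261) ≡ 1 (mod 19968), hence d ≡ -7261 ≡ 12707 (mod 19968).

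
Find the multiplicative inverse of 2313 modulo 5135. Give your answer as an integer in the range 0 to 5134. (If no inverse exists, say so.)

3652

Run Euclid on (5135, 2313):
5135 = 2·2313 + 509
2313 = 4·509 + 277
509 = 1·277 + 232
277 = 1·232 + 45
232 = 5·45 + 7
45 = 6·7 + 3
7 = 2·3 + 1
3 = 3·1 + 0
Since gcd(2313, 5135) = 1, back-substitute to write 1 as a combination:
1 = 7 − 2·3
1 = −2·45 + 13·7
1 = 13·232 − 67·45
1 = −67·277 + 80·232
1 = 80·509 − 147·277
1 = −147·2313 + 668·509
1 = 668·5135 − 1483·2313
Thus 2313·(-1483) ≡ 1 (mod 5135); reducing, -1483 mod 5135 = 3652.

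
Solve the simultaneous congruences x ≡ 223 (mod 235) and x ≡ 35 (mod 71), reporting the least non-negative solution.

Write x = 223 + 235·k. Then 235·k ≡ 35 − 223 ≡ 25 (mod 71).
Need 235⁻¹ mod 71. Extended Euclid on (71, 22):
71 = 3·22 + 5
22 = 4·5 + 2
5 = 2·2 + 1
2 = 2·1 + 0
Back-substitute:
1 = 5 − 2·2
1 = −2·22 + 9·5
1 = 9·71 − 29·22
235⁻¹ ≡ 42 (mod 71), so k ≡ 42·25 ≡ 56 (mod 71).
x = 223 + 235·56 = 13383.

13383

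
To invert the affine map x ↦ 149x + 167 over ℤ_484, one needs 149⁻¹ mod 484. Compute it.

Extended Euclidean algorithm:
484 = 3*149 + 37
149 = 4*37 + 1
37 = 37*1 + 0
gcd = 1, so the inverse exists. Back-substitute:
1 = 149 − 4·37
1 = −4·484 + 13·149
So 149·13 ≡ 1 (mod 484).

13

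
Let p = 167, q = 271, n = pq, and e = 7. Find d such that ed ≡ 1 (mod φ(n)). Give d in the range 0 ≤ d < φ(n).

φ(n) = (p−1)(q−1) = 166·270 = 44820.
Need d with 7·d ≡ 1 (mod 44820). Apply the extended Euclidean algorithm:
44820 = 6402·7 + 6
7 = 1·6 + 1
6 = 6·1 + 0
Back-substitute:
1 = 7 − 6
1 = −44820 + 6403·7
So 7·6403 ≡ 1 (mod 44820), hence d = 6403.

6403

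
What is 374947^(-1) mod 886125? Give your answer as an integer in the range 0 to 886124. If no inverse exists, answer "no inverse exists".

414283

Run Euclid on (886125, 374947):
886125 = 2×374947 + 136231
374947 = 2×136231 + 102485
136231 = 1×102485 + 33746
102485 = 3×33746 + 1247
33746 = 27×1247 + 77
1247 = 16×77 + 15
77 = 5×15 + 2
15 = 7×2 + 1
2 = 2×1 + 0
The gcd is 1. Working backward:
1 = 15 − 7·2
1 = −7·77 + 36·15
1 = 36·1247 − 583·77
1 = −583·33746 + 15777·1247
1 = 15777·102485 − 47914·33746
1 = −47914·136231 + 63691·102485
1 = 63691·374947 − 175296·136231
1 = −175296·886125 + 414283·374947
So 374947·414283 ≡ 1 (mod 886125).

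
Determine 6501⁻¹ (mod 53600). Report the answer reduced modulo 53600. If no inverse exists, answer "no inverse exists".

Run Euclid on (53600, 6501):
53600 = 8·6501 + 1592
6501 = 4·1592 + 133
1592 = 11·133 + 129
133 = 1·129 + 4
129 = 32·4 + 1
4 = 4·1 + 0
The gcd is 1. Working backward:
1 = 129 − 32·4
1 = −32·133 + 33·129
1 = 33·1592 − 395·133
1 = −395·6501 + 1613·1592
1 = 1613·53600 − 13299·6501
Hence 6501⁻¹ ≡ -13299 ≡ 40301 (mod 53600).

40301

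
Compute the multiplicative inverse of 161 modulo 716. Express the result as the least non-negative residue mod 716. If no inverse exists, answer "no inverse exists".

Run Euclid on (716, 161):
716 = 4·161 + 72
161 = 2·72 + 17
72 = 4·17 + 4
17 = 4·4 + 1
4 = 4·1 + 0
Since gcd(161, 716) = 1, back-substitute to write 1 as a combination:
1 = 17 − 4·4
1 = −4·72 + 17·17
1 = 17·161 − 38·72
1 = −38·716 + 169·161
So 161·169 ≡ 1 (mod 716).

169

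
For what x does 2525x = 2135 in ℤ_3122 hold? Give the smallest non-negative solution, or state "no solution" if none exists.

2653

First find gcd(2525, 3122):
3122 = 1*2525 + 597
2525 = 4*597 + 137
597 = 4*137 + 49
137 = 2*49 + 39
49 = 1*39 + 10
39 = 3*10 + 9
10 = 1*9 + 1
9 = 9*1 + 0
gcd = 1, so a unique solution mod 3122 exists.
Back-substitute for the Bézout coefficients:
1 = 10 − 9
1 = −39 + 4·10
1 = 4·49 − 5·39
1 = −5·137 + 14·49
1 = 14·597 − 61·137
1 = −61·2525 + 258·597
1 = 258·3122 − 319·2525
So 2525·(-319) ≡ 1 (mod 3122), giving 2525⁻¹ ≡ 2803.
x ≡ 2525⁻¹·2135 ≡ 2803·2135 ≡ 2653 (mod 3122).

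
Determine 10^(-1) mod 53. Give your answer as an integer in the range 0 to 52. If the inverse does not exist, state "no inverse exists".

Extended Euclidean algorithm:
53 = 5·10 + 3
10 = 3·3 + 1
3 = 3·1 + 0
The gcd is 1. Working backward:
1 = 10 − 3·3
1 = −3·53 + 16·10
So 10·16 ≡ 1 (mod 53).

16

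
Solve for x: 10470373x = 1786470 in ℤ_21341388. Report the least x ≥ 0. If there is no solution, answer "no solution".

First find gcd(10470373, 21341388):
21341388 = 2·10470373 + 400642
10470373 = 26·400642 + 53681
400642 = 7·53681 + 24875
53681 = 2·24875 + 3931
24875 = 6·3931 + 1289
3931 = 3·1289 + 64
1289 = 20·64 + 9
64 = 7·9 + 1
9 = 9·1 + 0
gcd = 1, so a unique solution mod 21341388 exists.
Back-substitute for the Bézout coefficients:
1 = 64 − 7·9
1 = −7·1289 + 141·64
1 = 141·3931 − 430·1289
1 = −430·24875 + 2721·3931
1 = 2721·53681 − 5872·24875
1 = −5872·400642 + 43825·53681
1 = 43825·10470373 − 1145322·400642
1 = −1145322·21341388 + 2334469·10470373
So 10470373·(2334469) ≡ 1 (mod 21341388), giving 10470373⁻¹ ≡ 2334469.
x ≡ 10470373⁻¹·1786470 ≡ 2334469·1786470 ≡ 10157022 (mod 21341388).

10157022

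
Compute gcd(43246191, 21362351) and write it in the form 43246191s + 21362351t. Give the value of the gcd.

Repeated division:
43246191 = 2·21362351 + 521489
21362351 = 40·521489 + 502791
521489 = 1·502791 + 18698
502791 = 26·18698 + 16643
18698 = 1·16643 + 2055
16643 = 8·2055 + 203
2055 = 10·203 + 25
203 = 8·25 + 3
25 = 8·3 + 1
3 = 3·1 + 0
gcd(43246191, 21362351) = 1.
Back-substituting:
1 = 25 − 8·3
1 = −8·203 + 65·25
1 = 65·2055 − 658·203
1 = −658·16643 + 5329·2055
1 = 5329·18698 − 5987·16643
1 = −5987·502791 + 160991·18698
1 = 160991·521489 − 166978·502791
1 = −166978·21362351 + 6840111·521489
1 = 6840111·43246191 − 13847200·21362351
So 1 = (6840111)·43246191 + (-13847200)·21362351.

1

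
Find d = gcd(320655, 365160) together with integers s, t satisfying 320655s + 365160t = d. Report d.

Repeated division:
365160 = 1×320655 + 44505
320655 = 7×44505 + 9120
44505 = 4×9120 + 8025
9120 = 1×8025 + 1095
8025 = 7×1095 + 360
1095 = 3×360 + 15
360 = 24×15 + 0
gcd(320655, 365160) = 15.
Working backward:
15 = 1095 − 3·360
15 = −3·8025 + 22·1095
15 = 22·9120 − 25·8025
15 = −25·44505 + 122·9120
15 = 122·320655 − 879·44505
15 = −879·365160 + 1001·320655
So 15 = (-879)·365160 + (1001)·320655.

15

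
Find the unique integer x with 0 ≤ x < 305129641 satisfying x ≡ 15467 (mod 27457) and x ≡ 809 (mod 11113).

Write x = 15467 + 27457·k. Then 27457·k ≡ 809 − 15467 ≡ 7568 (mod 11113).
Need 27457⁻¹ mod 11113. Extended Euclid on (11113, 5231):
11113 = 2*5231 + 651
5231 = 8*651 + 23
651 = 28*23 + 7
23 = 3*7 + 2
7 = 3*2 + 1
2 = 2*1 + 0
Back-substitute:
1 = 7 − 3·2
1 = −3·23 + 10·7
1 = 10·651 − 283·23
1 = −283·5231 + 2274·651
1 = 2274·11113 − 4831·5231
27457⁻¹ ≡ 6282 (mod 11113), so k ≡ 6282·7568 ≡ 762 (mod 11113).
x = 15467 + 27457·762 = 20937701.

20937701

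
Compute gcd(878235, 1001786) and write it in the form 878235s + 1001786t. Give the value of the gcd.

Euclidean algorithm:
1001786 = 1·878235 + 123551
878235 = 7·123551 + 13378
123551 = 9·13378 + 3149
13378 = 4·3149 + 782
3149 = 4·782 + 21
782 = 37·21 + 5
21 = 4·5 + 1
5 = 5·1 + 0
gcd(878235, 1001786) = 1.
Working backward:
1 = 21 − 4·5
1 = −4·782 + 149·21
1 = 149·3149 − 600·782
1 = −600·13378 + 2549·3149
1 = 2549·123551 − 23541·13378
1 = −23541·878235 + 167336·123551
1 = 167336·1001786 − 190877·878235
So 1 = (167336)·1001786 + (-190877)·878235.

1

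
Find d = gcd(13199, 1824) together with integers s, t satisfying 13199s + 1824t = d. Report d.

1

Apply Euclid's algorithm to 13199 and 1824:
13199 = 7·1824 + 431
1824 = 4·431 + 100
431 = 4·100 + 31
100 = 3·31 + 7
31 = 4·7 + 3
7 = 2·3 + 1
3 = 3·1 + 0
gcd(13199, 1824) = 1.
Express as a combination:
1 = 7 − 2·3
1 = −2·31 + 9·7
1 = 9·100 − 29·31
1 = −29·431 + 125·100
1 = 125·1824 − 529·431
1 = −529·13199 + 3828·1824
So 1 = (-529)·13199 + (3828)·1824.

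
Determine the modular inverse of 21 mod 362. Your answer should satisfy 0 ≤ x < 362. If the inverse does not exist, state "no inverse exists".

69

Extended Euclidean algorithm:
362 = 17×21 + 5
21 = 4×5 + 1
5 = 5×1 + 0
gcd = 1, so the inverse exists. Back-substitute:
1 = 21 − 4·5
1 = −4·362 + 69·21
So 21·69 ≡ 1 (mod 362).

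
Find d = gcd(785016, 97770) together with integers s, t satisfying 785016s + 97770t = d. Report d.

Repeated division:
785016 = 8*97770 + 2856
97770 = 34*2856 + 666
2856 = 4*666 + 192
666 = 3*192 + 90
192 = 2*90 + 12
90 = 7*12 + 6
12 = 2*6 + 0
gcd(785016, 97770) = 6.
Express as a combination:
6 = 90 − 7·12
6 = −7·192 + 15·90
6 = 15·666 − 52·192
6 = −52·2856 + 223·666
6 = 223·97770 − 7634·2856
6 = −7634·785016 + 61295·97770
So 6 = (-7634)·785016 + (61295)·97770.

6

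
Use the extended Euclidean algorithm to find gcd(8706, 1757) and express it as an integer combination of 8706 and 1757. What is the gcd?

Repeated division:
8706 = 4×1757 + 1678
1757 = 1×1678 + 79
1678 = 21×79 + 19
79 = 4×19 + 3
19 = 6×3 + 1
3 = 3×1 + 0
gcd(8706, 1757) = 1.
Express as a combination:
1 = 19 − 6·3
1 = −6·79 + 25·19
1 = 25·1678 − 531·79
1 = −531·1757 + 556·1678
1 = 556·8706 − 2755·1757
So 1 = (556)·8706 + (-2755)·1757.

1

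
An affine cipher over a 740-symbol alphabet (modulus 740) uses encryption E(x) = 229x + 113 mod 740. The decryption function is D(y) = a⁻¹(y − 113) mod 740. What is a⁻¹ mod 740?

Extended Euclidean algorithm:
740 = 3·229 + 53
229 = 4·53 + 17
53 = 3·17 + 2
17 = 8·2 + 1
2 = 2·1 + 0
Since gcd(229, 740) = 1, back-substitute to write 1 as a combination:
1 = 17 − 8·2
1 = −8·53 + 25·17
1 = 25·229 − 108·53
1 = −108·740 + 349·229
So 229·349 ≡ 1 (mod 740).

349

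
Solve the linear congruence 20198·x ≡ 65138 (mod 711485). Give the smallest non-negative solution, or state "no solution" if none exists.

First find gcd(20198, 711485):
711485 = 35×20198 + 4555
20198 = 4×4555 + 1978
4555 = 2×1978 + 599
1978 = 3×599 + 181
599 = 3×181 + 56
181 = 3×56 + 13
56 = 4×13 + 4
13 = 3×4 + 1
4 = 4×1 + 0
gcd = 1, so a unique solution mod 711485 exists.
Back-substitute for the Bézout coefficients:
1 = 13 − 3·4
1 = −3·56 + 13·13
1 = 13·181 − 42·56
1 = −42·599 + 139·181
1 = 139·1978 − 459·599
1 = −459·4555 + 1057·1978
1 = 1057·20198 − 4687·4555
1 = −4687·711485 + 165102·20198
So 20198·(165102) ≡ 1 (mod 711485), giving 20198⁻¹ ≡ 165102.
x ≡ 20198⁻¹·65138 ≡ 165102·65138 ≡ 318301 (mod 711485).

318301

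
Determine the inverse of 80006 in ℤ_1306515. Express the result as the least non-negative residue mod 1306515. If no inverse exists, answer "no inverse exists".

877406

Extended Euclidean algorithm:
1306515 = 16·80006 + 26419
80006 = 3·26419 + 749
26419 = 35·749 + 204
749 = 3·204 + 137
204 = 1·137 + 67
137 = 2·67 + 3
67 = 22·3 + 1
3 = 3·1 + 0
The gcd is 1. Working backward:
1 = 67 − 22·3
1 = −22·137 + 45·67
1 = 45·204 − 67·137
1 = −67·749 + 246·204
1 = 246·26419 − 8677·749
1 = −8677·80006 + 26277·26419
1 = 26277·1306515 − 429109·80006
So 80006·(-429109) ≡ 1 (mod 1306515), and -429109 ≡ 877406 (mod 1306515).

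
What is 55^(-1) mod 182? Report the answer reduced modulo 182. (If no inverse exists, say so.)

gcd(182, 55) by repeated division:
182 = 3×55 + 17
55 = 3×17 + 4
17 = 4×4 + 1
4 = 4×1 + 0
The gcd is 1. Working backward:
1 = 17 − 4·4
1 = −4·55 + 13·17
1 = 13·182 − 43·55
So 55·(-43) ≡ 1 (mod 182), and -43 ≡ 139 (mod 182).

139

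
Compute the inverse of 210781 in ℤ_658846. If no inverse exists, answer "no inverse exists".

153183

Extended Euclidean algorithm:
658846 = 3*210781 + 26503
210781 = 7*26503 + 25260
26503 = 1*25260 + 1243
25260 = 20*1243 + 400
1243 = 3*400 + 43
400 = 9*43 + 13
43 = 3*13 + 4
13 = 3*4 + 1
4 = 4*1 + 0
The gcd is 1. Working backward:
1 = 13 − 3·4
1 = −3·43 + 10·13
1 = 10·400 − 93·43
1 = −93·1243 + 289·400
1 = 289·25260 − 5873·1243
1 = −5873·26503 + 6162·25260
1 = 6162·210781 − 49007·26503
1 = −49007·658846 + 153183·210781
So 210781·153183 ≡ 1 (mod 658846).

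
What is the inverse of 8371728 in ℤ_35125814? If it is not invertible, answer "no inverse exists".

no inverse exists

Compute gcd(8371728, 35125814):
35125814 = 4×8371728 + 1638902
8371728 = 5×1638902 + 177218
1638902 = 9×177218 + 43940
177218 = 4×43940 + 1458
43940 = 30×1458 + 200
1458 = 7×200 + 58
200 = 3×58 + 26
58 = 2×26 + 6
26 = 4×6 + 2
6 = 3×2 + 0
Since gcd = 2 > 1, 8371728 is not a unit mod 35125814.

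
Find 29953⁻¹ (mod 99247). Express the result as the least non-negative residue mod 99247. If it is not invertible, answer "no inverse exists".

93422

gcd(99247, 29953) by repeated division:
99247 = 3*29953 + 9388
29953 = 3*9388 + 1789
9388 = 5*1789 + 443
1789 = 4*443 + 17
443 = 26*17 + 1
17 = 17*1 + 0
Since gcd(29953, 99247) = 1, back-substitute to write 1 as a combination:
1 = 443 − 26·17
1 = −26·1789 + 105·443
1 = 105·9388 − 551·1789
1 = −551·29953 + 1758·9388
1 = 1758·99247 − 5825·29953
Thus 29953·(-5825) ≡ 1 (mod 99247); reducing, -5825 mod 99247 = 93422.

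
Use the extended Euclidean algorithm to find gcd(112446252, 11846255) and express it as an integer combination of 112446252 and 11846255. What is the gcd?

1

Euclidean algorithm:
112446252 = 9·11846255 + 5829957
11846255 = 2·5829957 + 186341
5829957 = 31·186341 + 53386
186341 = 3·53386 + 26183
53386 = 2·26183 + 1020
26183 = 25·1020 + 683
1020 = 1·683 + 337
683 = 2·337 + 9
337 = 37·9 + 4
9 = 2·4 + 1
4 = 4·1 + 0
gcd(112446252, 11846255) = 1.
Back-substituting:
1 = 9 − 2·4
1 = −2·337 + 75·9
1 = 75·683 − 152·337
1 = −152·1020 + 227·683
1 = 227·26183 − 5827·1020
1 = −5827·53386 + 11881·26183
1 = 11881·186341 − 41470·53386
1 = −41470·5829957 + 1297451·186341
1 = 1297451·11846255 − 2636372·5829957
1 = −2636372·112446252 + 25024799·11846255
So 1 = (-2636372)·112446252 + (25024799)·11846255.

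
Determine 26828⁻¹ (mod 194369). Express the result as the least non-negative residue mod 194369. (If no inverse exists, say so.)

Run Euclid on (194369, 26828):
194369 = 7*26828 + 6573
26828 = 4*6573 + 536
6573 = 12*536 + 141
536 = 3*141 + 113
141 = 1*113 + 28
113 = 4*28 + 1
28 = 28*1 + 0
gcd = 1, so the inverse exists. Back-substitute:
1 = 113 − 4·28
1 = −4·141 + 5·113
1 = 5·536 − 19·141
1 = −19·6573 + 233·536
1 = 233·26828 − 951·6573
1 = −951·194369 + 6890·26828
So 26828·6890 ≡ 1 (mod 194369).

6890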